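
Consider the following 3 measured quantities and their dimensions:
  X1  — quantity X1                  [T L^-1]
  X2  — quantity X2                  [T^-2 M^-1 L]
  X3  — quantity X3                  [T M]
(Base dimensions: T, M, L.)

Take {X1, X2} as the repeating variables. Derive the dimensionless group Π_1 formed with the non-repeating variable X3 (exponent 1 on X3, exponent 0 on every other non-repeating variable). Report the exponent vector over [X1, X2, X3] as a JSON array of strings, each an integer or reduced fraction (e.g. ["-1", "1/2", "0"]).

Write exponents as rows T,M,L / cols X1,X2,X3:
  T: [ 1 -2  1]
  M: [ 0 -1  1]
  L: [-1  1  0]
RREF → pivots at {X1,X2} ⇒ r = 2
Repeat: X1,X2; free: X3
RREF:
  r0: [   1    0   -1]
  r1: [   0    1   -1]
  r2: [   0    0    0]
Fix exponent of X3 at 1; solve each RREF row for its pivot's exponent:
  r0: exp(X1) + (-1)·1 = 0 ⇒ exp(X1) = 1
  r1: exp(X2) + (-1)·1 = 0 ⇒ exp(X2) = 1
Π_1 = X1 · X2 · X3

["1", "1", "1"]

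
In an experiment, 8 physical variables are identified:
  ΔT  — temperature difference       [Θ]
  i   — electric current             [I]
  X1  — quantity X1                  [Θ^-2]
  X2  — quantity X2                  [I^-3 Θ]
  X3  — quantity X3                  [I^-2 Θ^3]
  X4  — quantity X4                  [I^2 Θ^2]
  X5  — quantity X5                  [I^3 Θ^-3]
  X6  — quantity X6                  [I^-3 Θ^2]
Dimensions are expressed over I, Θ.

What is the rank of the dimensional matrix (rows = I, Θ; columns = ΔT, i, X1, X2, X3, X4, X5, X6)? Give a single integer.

Dimensional matrix (I×Θ by ΔT×i×X1×X2×X3×X4×X5×X6):
  I: [ 0  1  0 -3 -2  2  3 -3]
  Θ: [ 1  0 -2  1  3  2 -3  2]
Echelon form has 2 nonzero rows (pivots: ΔT,i)

2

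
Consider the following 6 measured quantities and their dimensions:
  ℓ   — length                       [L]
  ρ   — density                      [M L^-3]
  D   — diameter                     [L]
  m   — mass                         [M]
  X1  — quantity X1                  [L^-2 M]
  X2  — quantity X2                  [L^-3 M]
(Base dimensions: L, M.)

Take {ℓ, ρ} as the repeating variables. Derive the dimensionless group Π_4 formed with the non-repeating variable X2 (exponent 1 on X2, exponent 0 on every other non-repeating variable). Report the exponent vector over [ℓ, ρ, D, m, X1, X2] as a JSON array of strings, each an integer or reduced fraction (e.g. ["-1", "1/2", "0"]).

Write exponents as rows L,M / cols ℓ,ρ,D,m,X1,X2:
  L: [ 1 -3  1  0 -2 -3]
  M: [ 0  1  0  1  1  1]
Row reduction gives pivot columns ℓ,ρ; rank = 2
Pivot set = {ℓ,ρ}, free = {D,m,X1,X2}
RREF:
  r0: [   1    0    1    3    1    0]
  r1: [   0    1    0    1    1    1]
Fix exponent of X2 at 1, D at 0, m at 0, X1 at 0; solve each RREF row for its pivot's exponent:
  r0: exp(ℓ) + (0)·1 = 0 ⇒ exp(ℓ) = 0
  r1: exp(ρ) + (1)·1 = 0 ⇒ exp(ρ) = -1
Π_4 = ρ^-1 · X2

["0", "-1", "0", "0", "0", "1"]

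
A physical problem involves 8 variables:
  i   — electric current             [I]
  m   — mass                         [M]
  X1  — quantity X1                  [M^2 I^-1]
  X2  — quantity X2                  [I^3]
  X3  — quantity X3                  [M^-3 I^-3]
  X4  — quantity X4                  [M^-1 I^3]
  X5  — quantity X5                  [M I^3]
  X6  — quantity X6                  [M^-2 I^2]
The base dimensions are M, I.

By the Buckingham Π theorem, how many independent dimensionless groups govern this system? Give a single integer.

6

Dimensional matrix (M×I by i×m×X1×X2×X3×X4×X5×X6):
  M: [ 0  1  2  0 -3 -1  1 -2]
  I: [ 1  0 -1  3 -3  3  3  2]
Echelon form has 2 nonzero rows (pivots: i,m)
n=8, r=2 ⇒ 6 dimensionless groups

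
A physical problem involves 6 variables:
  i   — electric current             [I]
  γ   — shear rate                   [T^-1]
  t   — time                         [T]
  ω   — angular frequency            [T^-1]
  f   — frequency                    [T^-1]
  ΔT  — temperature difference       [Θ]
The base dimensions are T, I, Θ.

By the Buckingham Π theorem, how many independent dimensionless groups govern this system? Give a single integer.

Write exponents as rows T,I,Θ / cols i,γ,t,ω,f,ΔT:
  T: [ 0 -1  1 -1 -1  0]
  I: [ 1  0  0  0  0  0]
  Θ: [ 0  0  0  0  0  1]
Echelon form has 3 nonzero rows (pivots: i,γ,ΔT)
Π count = n − r = 6 − 3 = 3

3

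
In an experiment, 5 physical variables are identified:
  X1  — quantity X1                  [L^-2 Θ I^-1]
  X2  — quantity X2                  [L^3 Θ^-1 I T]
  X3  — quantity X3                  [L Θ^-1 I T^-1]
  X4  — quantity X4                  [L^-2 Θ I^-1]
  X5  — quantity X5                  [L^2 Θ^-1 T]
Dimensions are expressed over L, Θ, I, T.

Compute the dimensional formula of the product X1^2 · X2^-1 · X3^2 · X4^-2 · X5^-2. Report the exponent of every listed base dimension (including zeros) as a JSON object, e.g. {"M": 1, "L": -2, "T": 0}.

{"L": -5, "Θ": 1, "I": 1, "T": -5}

Write exponents as rows L,Θ,I,T / cols X1,X2,X3,X4,X5:
  L: [-2  3  1 -2  2]
  Θ: [ 1 -1 -1  1 -1]
  I: [-1  1  1 -1  0]
  T: [ 0  1 -1  0  1]
  [L]: (2)·-2+(-1)·3+(2)·1+(-2)·-2+(-2)·2 = -5
  [Θ]: (2)·1+(-1)·-1+(2)·-1+(-2)·1+(-2)·-1 = 1
  [I]: (2)·-1+(-1)·1+(2)·1+(-2)·-1+(-2)·0 = 1
  [T]: (2)·0+(-1)·1+(2)·-1+(-2)·0+(-2)·1 = -5
⇒ L^-5 Θ I T^-5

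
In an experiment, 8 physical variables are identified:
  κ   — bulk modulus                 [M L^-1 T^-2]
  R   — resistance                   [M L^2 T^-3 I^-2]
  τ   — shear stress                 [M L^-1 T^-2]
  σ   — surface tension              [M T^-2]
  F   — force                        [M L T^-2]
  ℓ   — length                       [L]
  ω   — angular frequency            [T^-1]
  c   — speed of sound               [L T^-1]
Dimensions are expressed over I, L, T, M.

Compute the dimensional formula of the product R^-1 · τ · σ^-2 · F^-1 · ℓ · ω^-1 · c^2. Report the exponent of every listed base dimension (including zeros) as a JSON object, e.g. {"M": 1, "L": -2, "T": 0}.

Exponent matrix [I,L,T,M] × [κ,R,τ,σ,F,ℓ,ω,c]:
  I: [ 0 -2  0  0  0  0  0  0]
  L: [-1  2 -1  0  1  1  0  1]
  T: [-2 -3 -2 -2 -2  0 -1 -1]
  M: [ 1  1  1  1  1  0  0  0]
  [I]: (-1)·-2+(1)·0+(-2)·0+(-1)·0+(1)·0+(-1)·0+(2)·0 = 2
  [L]: (-1)·2+(1)·-1+(-2)·0+(-1)·1+(1)·1+(-1)·0+(2)·1 = -1
  [T]: (-1)·-3+(1)·-2+(-2)·-2+(-1)·-2+(1)·0+(-1)·-1+(2)·-1 = 6
  [M]: (-1)·1+(1)·1+(-2)·1+(-1)·1+(1)·0+(-1)·0+(2)·0 = -3
⇒ I^2 L^-1 T^6 M^-3

{"I": 2, "L": -1, "T": 6, "M": -3}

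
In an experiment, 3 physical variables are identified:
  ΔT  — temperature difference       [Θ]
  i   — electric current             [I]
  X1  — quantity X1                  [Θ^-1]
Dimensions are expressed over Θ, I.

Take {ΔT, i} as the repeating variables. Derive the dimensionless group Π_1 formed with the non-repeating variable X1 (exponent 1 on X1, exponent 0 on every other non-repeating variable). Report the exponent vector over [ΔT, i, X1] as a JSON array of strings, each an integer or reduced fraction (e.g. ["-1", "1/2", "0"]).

Exponent matrix [Θ,I] × [ΔT,i,X1]:
  Θ: [ 1  0 -1]
  I: [ 0  1  0]
RREF → pivots at {ΔT,i} ⇒ r = 2
Pivot set = {ΔT,i}, free = {X1}
RREF:
  r0: [   1    0   -1]
  r1: [   0    1    0]
Fix exponent of X1 at 1; solve each RREF row for its pivot's exponent:
  r0: exp(ΔT) + (-1)·1 = 0 ⇒ exp(ΔT) = 1
  r1: exp(i) + (0)·1 = 0 ⇒ exp(i) = 0
Π_1 = ΔT · X1

["1", "0", "1"]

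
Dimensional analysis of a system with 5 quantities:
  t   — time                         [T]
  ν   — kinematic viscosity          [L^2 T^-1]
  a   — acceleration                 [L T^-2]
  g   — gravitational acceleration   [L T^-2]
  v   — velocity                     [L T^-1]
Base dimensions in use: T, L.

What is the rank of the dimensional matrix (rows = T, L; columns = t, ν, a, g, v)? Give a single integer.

Dimensional matrix (T×L by t×ν×a×g×v):
  T: [ 1 -1 -2 -2 -1]
  L: [ 0  2  1  1  1]
Row reduction gives pivot columns t,ν; rank = 2

2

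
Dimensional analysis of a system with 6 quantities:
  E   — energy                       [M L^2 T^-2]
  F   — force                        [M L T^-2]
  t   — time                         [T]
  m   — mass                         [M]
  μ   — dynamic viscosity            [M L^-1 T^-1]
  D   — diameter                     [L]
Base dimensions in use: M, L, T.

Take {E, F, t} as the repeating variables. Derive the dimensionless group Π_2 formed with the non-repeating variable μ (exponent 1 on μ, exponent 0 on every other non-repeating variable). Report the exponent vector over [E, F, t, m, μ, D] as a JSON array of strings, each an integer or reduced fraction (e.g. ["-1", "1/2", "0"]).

Exponent matrix [M,L,T] × [E,F,t,m,μ,D]:
  M: [ 1  1  0  1  1  0]
  L: [ 2  1  0  0 -1  1]
  T: [-2 -2  1  0 -1  0]
Row reduction gives pivot columns E,F,t; rank = 3
Pivot set = {E,F,t}, free = {m,μ,D}
RREF:
  r0: [   1    0    0   -1   -2    1]
  r1: [   0    1    0    2    3   -1]
  r2: [   0    0    1    2    1    0]
Fix exponent of μ at 1, m at 0, D at 0; solve each RREF row for its pivot's exponent:
  r0: exp(E) + (-2)·1 = 0 ⇒ exp(E) = 2
  r1: exp(F) + (3)·1 = 0 ⇒ exp(F) = -3
  r2: exp(t) + (1)·1 = 0 ⇒ exp(t) = -1
Π_2 = E^2 · F^-3 · t^-1 · μ

["2", "-3", "-1", "0", "1", "0"]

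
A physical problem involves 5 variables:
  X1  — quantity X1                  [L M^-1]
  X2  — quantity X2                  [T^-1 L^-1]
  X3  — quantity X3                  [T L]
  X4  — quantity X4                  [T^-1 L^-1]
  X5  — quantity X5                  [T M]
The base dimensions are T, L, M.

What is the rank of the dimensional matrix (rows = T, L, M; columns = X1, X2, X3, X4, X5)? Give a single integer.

Dimensional matrix (T×L×M by X1×X2×X3×X4×X5):
  T: [ 0 -1  1 -1  1]
  L: [ 1 -1  1 -1  0]
  M: [-1  0  0  0  1]
Echelon form has 2 nonzero rows (pivots: X1,X2)

2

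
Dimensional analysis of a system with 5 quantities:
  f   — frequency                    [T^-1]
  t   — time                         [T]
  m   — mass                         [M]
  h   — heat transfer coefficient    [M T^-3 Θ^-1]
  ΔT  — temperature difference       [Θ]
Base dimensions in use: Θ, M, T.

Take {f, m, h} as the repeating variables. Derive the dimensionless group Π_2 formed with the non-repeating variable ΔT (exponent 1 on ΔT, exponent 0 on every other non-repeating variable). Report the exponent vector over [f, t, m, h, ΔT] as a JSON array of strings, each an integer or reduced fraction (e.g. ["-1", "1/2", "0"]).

Exponent matrix [Θ,M,T] × [f,t,m,h,ΔT]:
  Θ: [ 0  0  0 -1  1]
  M: [ 0  0  1  1  0]
  T: [-1  1  0 -3  0]
Row reduction gives pivot columns f,m,h; rank = 3
Repeat: f,m,h; free: t,ΔT
RREF:
  r0: [   1   -1    0    0    3]
  r1: [   0    0    1    0    1]
  r2: [   0    0    0    1   -1]
Fix exponent of ΔT at 1, t at 0; solve each RREF row for its pivot's exponent:
  r0: exp(f) + (3)·1 = 0 ⇒ exp(f) = -3
  r1: exp(m) + (1)·1 = 0 ⇒ exp(m) = -1
  r2: exp(h) + (-1)·1 = 0 ⇒ exp(h) = 1
Π_2 = f^-3 · m^-1 · h · ΔT

["-3", "0", "-1", "1", "1"]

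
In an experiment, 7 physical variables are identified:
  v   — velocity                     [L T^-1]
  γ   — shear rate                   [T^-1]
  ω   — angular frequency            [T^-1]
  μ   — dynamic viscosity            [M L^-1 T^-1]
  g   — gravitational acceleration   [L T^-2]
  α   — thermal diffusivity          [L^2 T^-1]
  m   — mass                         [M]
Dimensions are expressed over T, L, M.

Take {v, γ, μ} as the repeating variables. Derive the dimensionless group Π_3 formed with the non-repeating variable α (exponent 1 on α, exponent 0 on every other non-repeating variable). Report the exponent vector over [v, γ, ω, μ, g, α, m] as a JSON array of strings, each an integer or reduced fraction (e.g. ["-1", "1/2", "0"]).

["-2", "1", "0", "0", "0", "1", "0"]

Exponent matrix [T,L,M] × [v,γ,ω,μ,g,α,m]:
  T: [-1 -1 -1 -1 -2 -1  0]
  L: [ 1  0  0 -1  1  2  0]
  M: [ 0  0  0  1  0  0  1]
Echelon form has 3 nonzero rows (pivots: v,γ,μ)
Pivot set = {v,γ,μ}, free = {ω,g,α,m}
RREF:
  r0: [   1    0    0    0    1    2    1]
  r1: [   0    1    1    0    1   -1   -2]
  r2: [   0    0    0    1    0    0    1]
Fix exponent of α at 1, ω at 0, g at 0, m at 0; solve each RREF row for its pivot's exponent:
  r0: exp(v) + (2)·1 = 0 ⇒ exp(v) = -2
  r1: exp(γ) + (-1)·1 = 0 ⇒ exp(γ) = 1
  r2: exp(μ) + (0)·1 = 0 ⇒ exp(μ) = 0
Π_3 = v^-2 · γ · α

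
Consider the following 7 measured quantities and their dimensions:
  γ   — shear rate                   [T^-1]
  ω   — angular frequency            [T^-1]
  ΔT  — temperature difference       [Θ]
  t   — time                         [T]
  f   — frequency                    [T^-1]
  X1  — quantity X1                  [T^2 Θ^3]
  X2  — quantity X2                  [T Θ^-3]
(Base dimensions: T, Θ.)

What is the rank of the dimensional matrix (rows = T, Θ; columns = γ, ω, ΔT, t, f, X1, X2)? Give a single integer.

Write exponents as rows T,Θ / cols γ,ω,ΔT,t,f,X1,X2:
  T: [-1 -1  0  1 -1  2  1]
  Θ: [ 0  0  1  0  0  3 -3]
RREF → pivots at {γ,ΔT} ⇒ r = 2

2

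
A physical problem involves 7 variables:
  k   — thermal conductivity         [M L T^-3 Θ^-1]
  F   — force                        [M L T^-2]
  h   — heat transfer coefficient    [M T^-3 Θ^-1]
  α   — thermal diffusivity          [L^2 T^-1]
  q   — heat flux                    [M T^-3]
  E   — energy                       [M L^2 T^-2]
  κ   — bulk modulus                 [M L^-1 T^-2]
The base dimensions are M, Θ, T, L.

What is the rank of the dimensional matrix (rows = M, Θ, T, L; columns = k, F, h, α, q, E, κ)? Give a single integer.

Write exponents as rows M,Θ,T,L / cols k,F,h,α,q,E,κ:
  M: [ 1  1  1  0  1  1  1]
  Θ: [-1  0 -1  0  0  0  0]
  T: [-3 -2 -3 -1 -3 -2 -2]
  L: [ 1  1  0  2  0  2 -1]
Echelon form has 4 nonzero rows (pivots: k,F,h,α)

4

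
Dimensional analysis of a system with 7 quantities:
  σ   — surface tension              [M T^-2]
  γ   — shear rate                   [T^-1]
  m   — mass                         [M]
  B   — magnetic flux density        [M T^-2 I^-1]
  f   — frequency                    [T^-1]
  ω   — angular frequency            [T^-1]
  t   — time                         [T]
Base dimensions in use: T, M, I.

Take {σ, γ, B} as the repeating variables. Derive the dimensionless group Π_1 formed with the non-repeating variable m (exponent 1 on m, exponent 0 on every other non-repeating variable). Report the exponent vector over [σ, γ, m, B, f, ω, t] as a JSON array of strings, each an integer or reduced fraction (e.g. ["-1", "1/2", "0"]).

Write exponents as rows T,M,I / cols σ,γ,m,B,f,ω,t:
  T: [-2 -1  0 -2 -1 -1  1]
  M: [ 1  0  1  1  0  0  0]
  I: [ 0  0  0 -1  0  0  0]
Echelon form has 3 nonzero rows (pivots: σ,γ,B)
Repeat: σ,γ,B; free: m,f,ω,t
RREF:
  r0: [   1    0    1    0    0    0    0]
  r1: [   0    1   -2    0    1    1   -1]
  r2: [   0    0    0    1    0    0    0]
Fix exponent of m at 1, f at 0, ω at 0, t at 0; solve each RREF row for its pivot's exponent:
  r0: exp(σ) + (1)·1 = 0 ⇒ exp(σ) = -1
  r1: exp(γ) + (-2)·1 = 0 ⇒ exp(γ) = 2
  r2: exp(B) + (0)·1 = 0 ⇒ exp(B) = 0
Π_1 = σ^-1 · γ^2 · m

["-1", "2", "1", "0", "0", "0", "0"]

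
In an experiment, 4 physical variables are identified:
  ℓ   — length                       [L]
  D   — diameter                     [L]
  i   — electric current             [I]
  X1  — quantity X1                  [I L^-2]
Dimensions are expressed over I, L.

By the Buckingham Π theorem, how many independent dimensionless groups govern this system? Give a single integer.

Write exponents as rows I,L / cols ℓ,D,i,X1:
  I: [ 0  0  1  1]
  L: [ 1  1  0 -2]
Row reduction gives pivot columns ℓ,i; rank = 2
Π count = n − r = 4 − 2 = 2

2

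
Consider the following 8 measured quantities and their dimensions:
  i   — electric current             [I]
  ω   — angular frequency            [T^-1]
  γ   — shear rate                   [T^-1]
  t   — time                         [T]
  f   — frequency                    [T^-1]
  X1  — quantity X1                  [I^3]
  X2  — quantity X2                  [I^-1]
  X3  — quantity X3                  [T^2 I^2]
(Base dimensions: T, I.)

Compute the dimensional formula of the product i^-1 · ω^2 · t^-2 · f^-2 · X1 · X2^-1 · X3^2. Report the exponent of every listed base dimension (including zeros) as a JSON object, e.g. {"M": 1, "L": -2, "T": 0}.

Exponent matrix [T,I] × [i,ω,γ,t,f,X1,X2,X3]:
  T: [ 0 -1 -1  1 -1  0  0  2]
  I: [ 1  0  0  0  0  3 -1  2]
  [T]: (-1)·0+(2)·-1+(-2)·1+(-2)·-1+(1)·0+(-1)·0+(2)·2 = 2
  [I]: (-1)·1+(2)·0+(-2)·0+(-2)·0+(1)·3+(-1)·-1+(2)·2 = 7
⇒ T^2 I^7

{"T": 2, "I": 7}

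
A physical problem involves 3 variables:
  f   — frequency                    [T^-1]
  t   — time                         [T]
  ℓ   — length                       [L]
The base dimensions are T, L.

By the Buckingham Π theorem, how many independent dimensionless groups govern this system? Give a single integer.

Exponent matrix [T,L] × [f,t,ℓ]:
  T: [-1  1  0]
  L: [ 0  0  1]
Row reduction gives pivot columns f,ℓ; rank = 2
3 vars − rank 2 = 1 Π group

1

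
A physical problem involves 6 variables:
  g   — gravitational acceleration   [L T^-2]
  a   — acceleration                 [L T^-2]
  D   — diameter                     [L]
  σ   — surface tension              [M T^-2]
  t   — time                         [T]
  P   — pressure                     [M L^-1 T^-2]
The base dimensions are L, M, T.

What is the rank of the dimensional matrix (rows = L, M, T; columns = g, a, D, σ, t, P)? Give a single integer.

3

Exponent matrix [L,M,T] × [g,a,D,σ,t,P]:
  L: [ 1  1  1  0  0 -1]
  M: [ 0  0  0  1  0  1]
  T: [-2 -2  0 -2  1 -2]
Row reduction gives pivot columns g,D,σ; rank = 3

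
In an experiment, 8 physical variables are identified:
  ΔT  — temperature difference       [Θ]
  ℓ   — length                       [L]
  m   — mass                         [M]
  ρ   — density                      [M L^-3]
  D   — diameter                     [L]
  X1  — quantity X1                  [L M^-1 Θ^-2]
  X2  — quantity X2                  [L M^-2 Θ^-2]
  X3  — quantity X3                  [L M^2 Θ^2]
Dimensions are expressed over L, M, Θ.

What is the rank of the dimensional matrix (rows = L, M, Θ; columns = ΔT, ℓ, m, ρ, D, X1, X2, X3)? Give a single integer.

Dimensional matrix (L×M×Θ by ΔT×ℓ×m×ρ×D×X1×X2×X3):
  L: [ 0  1  0 -3  1  1  1  1]
  M: [ 0  0  1  1  0 -1 -2  2]
  Θ: [ 1  0  0  0  0 -2 -2  2]
Row reduction gives pivot columns ΔT,ℓ,m; rank = 3

3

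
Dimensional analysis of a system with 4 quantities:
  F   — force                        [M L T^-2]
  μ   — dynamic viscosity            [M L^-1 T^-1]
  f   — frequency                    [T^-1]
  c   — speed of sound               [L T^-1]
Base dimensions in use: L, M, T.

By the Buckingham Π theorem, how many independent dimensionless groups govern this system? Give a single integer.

Dimensional matrix (L×M×T by F×μ×f×c):
  L: [ 1 -1  0  1]
  M: [ 1  1  0  0]
  T: [-2 -1 -1 -1]
RREF → pivots at {F,μ,f} ⇒ r = 3
n=4, r=3 ⇒ 1 dimensionless group

1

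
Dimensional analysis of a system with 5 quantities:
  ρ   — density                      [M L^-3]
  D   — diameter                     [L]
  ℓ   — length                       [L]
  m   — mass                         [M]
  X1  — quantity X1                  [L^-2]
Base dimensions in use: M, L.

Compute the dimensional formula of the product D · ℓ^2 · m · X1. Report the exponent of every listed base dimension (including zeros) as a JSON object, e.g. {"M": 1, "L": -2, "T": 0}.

{"M": 1, "L": 1}

Write exponents as rows M,L / cols ρ,D,ℓ,m,X1:
  M: [ 1  0  0  1  0]
  L: [-3  1  1  0 -2]
  [M]: (1)·0+(2)·0+(1)·1+(1)·0 = 1
  [L]: (1)·1+(2)·1+(1)·0+(1)·-2 = 1
⇒ M L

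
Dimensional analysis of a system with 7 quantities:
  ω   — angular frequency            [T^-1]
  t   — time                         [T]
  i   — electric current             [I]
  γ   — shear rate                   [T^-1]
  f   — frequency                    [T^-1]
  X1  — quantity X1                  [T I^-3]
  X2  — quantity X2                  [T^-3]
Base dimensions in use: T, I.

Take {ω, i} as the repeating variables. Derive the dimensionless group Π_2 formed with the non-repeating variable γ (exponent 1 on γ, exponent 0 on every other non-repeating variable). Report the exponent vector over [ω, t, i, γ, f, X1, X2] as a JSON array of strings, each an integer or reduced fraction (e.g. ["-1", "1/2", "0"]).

["-1", "0", "0", "1", "0", "0", "0"]

Dimensional matrix (T×I by ω×t×i×γ×f×X1×X2):
  T: [-1  1  0 -1 -1  1 -3]
  I: [ 0  0  1  0  0 -3  0]
Row reduction gives pivot columns ω,i; rank = 2
Repeat: ω,i; free: t,γ,f,X1,X2
RREF:
  r0: [   1   -1    0    1    1   -1    3]
  r1: [   0    0    1    0    0   -3    0]
Fix exponent of γ at 1, t at 0, f at 0, X1 at 0, X2 at 0; solve each RREF row for its pivot's exponent:
  r0: exp(ω) + (1)·1 = 0 ⇒ exp(ω) = -1
  r1: exp(i) + (0)·1 = 0 ⇒ exp(i) = 0
Π_2 = ω^-1 · γ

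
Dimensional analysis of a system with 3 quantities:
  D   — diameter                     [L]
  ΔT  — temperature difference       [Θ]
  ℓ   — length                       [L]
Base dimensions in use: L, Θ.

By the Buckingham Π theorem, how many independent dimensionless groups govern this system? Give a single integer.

1

Dimensional matrix (L×Θ by D×ΔT×ℓ):
  L: [ 1  0  1]
  Θ: [ 0  1  0]
RREF → pivots at {D,ΔT} ⇒ r = 2
n=3, r=2 ⇒ 1 dimensionless group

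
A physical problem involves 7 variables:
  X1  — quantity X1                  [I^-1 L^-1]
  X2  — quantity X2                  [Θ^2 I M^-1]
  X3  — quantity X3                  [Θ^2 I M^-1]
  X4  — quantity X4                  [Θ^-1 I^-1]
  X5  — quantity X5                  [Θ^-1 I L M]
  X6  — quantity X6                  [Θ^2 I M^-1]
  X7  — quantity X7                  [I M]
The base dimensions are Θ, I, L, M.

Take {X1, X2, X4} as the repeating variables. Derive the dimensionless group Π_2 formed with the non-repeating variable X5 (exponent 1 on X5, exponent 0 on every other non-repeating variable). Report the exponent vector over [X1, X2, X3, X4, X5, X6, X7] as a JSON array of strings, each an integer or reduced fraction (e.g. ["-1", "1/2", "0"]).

Write exponents as rows Θ,I,L,M / cols X1,X2,X3,X4,X5,X6,X7:
  Θ: [ 0  2  2 -1 -1  2  0]
  I: [-1  1  1 -1  1  1  1]
  L: [-1  0  0  0  1  0  0]
  M: [ 0 -1 -1  0  1 -1  1]
Row reduction gives pivot columns X1,X2,X4; rank = 3
Pivot set = {X1,X2,X4}, free = {X3,X5,X6,X7}
RREF:
  r0: [   1    0    0    0   -1    0    0]
  r1: [   0    1    1    0   -1    1   -1]
  r2: [   0    0    0    1   -1    0   -2]
  r3: [   0    0    0    0    0    0    0]
Fix exponent of X5 at 1, X3 at 0, X6 at 0, X7 at 0; solve each RREF row for its pivot's exponent:
  r0: exp(X1) + (-1)·1 = 0 ⇒ exp(X1) = 1
  r1: exp(X2) + (-1)·1 = 0 ⇒ exp(X2) = 1
  r2: exp(X4) + (-1)·1 = 0 ⇒ exp(X4) = 1
Π_2 = X1 · X2 · X4 · X5

["1", "1", "0", "1", "1", "0", "0"]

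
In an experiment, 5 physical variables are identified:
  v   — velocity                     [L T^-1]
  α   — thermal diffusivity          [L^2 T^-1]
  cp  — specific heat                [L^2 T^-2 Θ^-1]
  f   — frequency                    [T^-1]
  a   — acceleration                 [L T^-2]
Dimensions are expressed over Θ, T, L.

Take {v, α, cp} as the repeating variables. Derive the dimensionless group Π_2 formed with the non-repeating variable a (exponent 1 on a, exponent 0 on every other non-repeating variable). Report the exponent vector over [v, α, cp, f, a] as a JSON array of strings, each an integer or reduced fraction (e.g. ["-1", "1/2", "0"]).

["-3", "1", "0", "0", "1"]

Write exponents as rows Θ,T,L / cols v,α,cp,f,a:
  Θ: [ 0  0 -1  0  0]
  T: [-1 -1 -2 -1 -2]
  L: [ 1  2  2  0  1]
Echelon form has 3 nonzero rows (pivots: v,α,cp)
Repeat: v,α,cp; free: f,a
RREF:
  r0: [   1    0    0    2    3]
  r1: [   0    1    0   -1   -1]
  r2: [   0    0    1    0    0]
Fix exponent of a at 1, f at 0; solve each RREF row for its pivot's exponent:
  r0: exp(v) + (3)·1 = 0 ⇒ exp(v) = -3
  r1: exp(α) + (-1)·1 = 0 ⇒ exp(α) = 1
  r2: exp(cp) + (0)·1 = 0 ⇒ exp(cp) = 0
Π_2 = v^-3 · α · a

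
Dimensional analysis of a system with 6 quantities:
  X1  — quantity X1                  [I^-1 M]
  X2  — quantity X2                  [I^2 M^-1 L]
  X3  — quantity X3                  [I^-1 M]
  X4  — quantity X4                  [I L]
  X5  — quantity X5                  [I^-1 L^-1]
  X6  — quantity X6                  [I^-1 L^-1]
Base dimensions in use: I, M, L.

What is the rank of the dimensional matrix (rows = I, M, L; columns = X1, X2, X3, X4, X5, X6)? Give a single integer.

2

Write exponents as rows I,M,L / cols X1,X2,X3,X4,X5,X6:
  I: [-1  2 -1  1 -1 -1]
  M: [ 1 -1  1  0  0  0]
  L: [ 0  1  0  1 -1 -1]
Echelon form has 2 nonzero rows (pivots: X1,X2)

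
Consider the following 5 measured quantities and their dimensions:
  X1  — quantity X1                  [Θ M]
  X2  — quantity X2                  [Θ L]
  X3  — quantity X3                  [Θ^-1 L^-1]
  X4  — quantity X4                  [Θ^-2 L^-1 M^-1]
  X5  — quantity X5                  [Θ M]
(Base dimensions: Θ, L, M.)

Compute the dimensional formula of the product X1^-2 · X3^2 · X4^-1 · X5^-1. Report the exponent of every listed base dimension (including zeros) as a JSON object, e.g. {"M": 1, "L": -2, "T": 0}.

Exponent matrix [Θ,L,M] × [X1,X2,X3,X4,X5]:
  Θ: [ 1  1 -1 -2  1]
  L: [ 0  1 -1 -1  0]
  M: [ 1  0  0 -1  1]
  [Θ]: (-2)·1+(2)·-1+(-1)·-2+(-1)·1 = -3
  [L]: (-2)·0+(2)·-1+(-1)·-1+(-1)·0 = -1
  [M]: (-2)·1+(2)·0+(-1)·-1+(-1)·1 = -2
⇒ Θ^-3 L^-1 M^-2

{"Θ": -3, "L": -1, "M": -2}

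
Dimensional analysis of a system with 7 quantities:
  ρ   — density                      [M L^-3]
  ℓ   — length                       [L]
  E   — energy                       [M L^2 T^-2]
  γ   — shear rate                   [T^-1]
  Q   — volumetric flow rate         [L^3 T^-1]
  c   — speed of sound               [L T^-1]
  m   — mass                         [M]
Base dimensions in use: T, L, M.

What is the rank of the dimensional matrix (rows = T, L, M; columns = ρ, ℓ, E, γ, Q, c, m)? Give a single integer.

3

Write exponents as rows T,L,M / cols ρ,ℓ,E,γ,Q,c,m:
  T: [ 0  0 -2 -1 -1 -1  0]
  L: [-3  1  2  0  3  1  0]
  M: [ 1  0  1  0  0  0  1]
Echelon form has 3 nonzero rows (pivots: ρ,ℓ,E)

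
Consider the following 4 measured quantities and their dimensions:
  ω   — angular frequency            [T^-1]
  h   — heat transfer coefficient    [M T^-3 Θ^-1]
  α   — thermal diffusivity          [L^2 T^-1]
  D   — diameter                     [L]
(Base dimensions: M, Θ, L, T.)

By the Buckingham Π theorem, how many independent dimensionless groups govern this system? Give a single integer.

1

Write exponents as rows M,Θ,L,T / cols ω,h,α,D:
  M: [ 0  1  0  0]
  Θ: [ 0 -1  0  0]
  L: [ 0  0  2  1]
  T: [-1 -3 -1  0]
Echelon form has 3 nonzero rows (pivots: ω,h,α)
4 vars − rank 3 = 1 Π group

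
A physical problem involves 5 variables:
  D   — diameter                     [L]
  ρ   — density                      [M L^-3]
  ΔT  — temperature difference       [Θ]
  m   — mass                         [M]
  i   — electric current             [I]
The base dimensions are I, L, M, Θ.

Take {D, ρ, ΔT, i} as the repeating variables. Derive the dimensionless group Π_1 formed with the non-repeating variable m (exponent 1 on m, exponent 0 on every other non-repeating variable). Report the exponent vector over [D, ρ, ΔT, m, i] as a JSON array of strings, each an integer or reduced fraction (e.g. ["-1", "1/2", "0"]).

Exponent matrix [I,L,M,Θ] × [D,ρ,ΔT,m,i]:
  I: [ 0  0  0  0  1]
  L: [ 1 -3  0  0  0]
  M: [ 0  1  0  1  0]
  Θ: [ 0  0  1  0  0]
Echelon form has 4 nonzero rows (pivots: D,ρ,ΔT,i)
Pivot set = {D,ρ,ΔT,i}, free = {m}
RREF:
  r0: [   1    0    0    3    0]
  r1: [   0    1    0    1    0]
  r2: [   0    0    1    0    0]
  r3: [   0    0    0    0    1]
Fix exponent of m at 1; solve each RREF row for its pivot's exponent:
  r0: exp(D) + (3)·1 = 0 ⇒ exp(D) = -3
  r1: exp(ρ) + (1)·1 = 0 ⇒ exp(ρ) = -1
  r2: exp(ΔT) + (0)·1 = 0 ⇒ exp(ΔT) = 0
  r3: exp(i) + (0)·1 = 0 ⇒ exp(i) = 0
Π_1 = D^-3 · ρ^-1 · m

["-3", "-1", "0", "1", "0"]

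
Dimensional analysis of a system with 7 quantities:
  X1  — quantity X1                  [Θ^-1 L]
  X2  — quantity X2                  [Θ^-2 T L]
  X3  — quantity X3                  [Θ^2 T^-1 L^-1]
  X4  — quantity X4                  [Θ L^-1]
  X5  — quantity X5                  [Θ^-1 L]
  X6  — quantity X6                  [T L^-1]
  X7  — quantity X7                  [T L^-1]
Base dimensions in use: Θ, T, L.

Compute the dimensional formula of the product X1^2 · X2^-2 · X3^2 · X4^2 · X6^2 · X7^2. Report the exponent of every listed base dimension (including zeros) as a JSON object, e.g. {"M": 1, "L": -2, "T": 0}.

{"Θ": 8, "T": 0, "L": -8}

Write exponents as rows Θ,T,L / cols X1,X2,X3,X4,X5,X6,X7:
  Θ: [-1 -2  2  1 -1  0  0]
  T: [ 0  1 -1  0  0  1  1]
  L: [ 1  1 -1 -1  1 -1 -1]
  [Θ]: (2)·-1+(-2)·-2+(2)·2+(2)·1+(2)·0+(2)·0 = 8
  [T]: (2)·0+(-2)·1+(2)·-1+(2)·0+(2)·1+(2)·1 = 0
  [L]: (2)·1+(-2)·1+(2)·-1+(2)·-1+(2)·-1+(2)·-1 = -8
⇒ Θ^8 L^-8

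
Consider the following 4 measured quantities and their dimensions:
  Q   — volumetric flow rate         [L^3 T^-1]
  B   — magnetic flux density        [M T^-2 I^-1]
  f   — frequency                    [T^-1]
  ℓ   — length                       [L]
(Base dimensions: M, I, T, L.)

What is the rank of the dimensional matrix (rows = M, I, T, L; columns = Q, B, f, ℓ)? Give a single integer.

3

Write exponents as rows M,I,T,L / cols Q,B,f,ℓ:
  M: [ 0  1  0  0]
  I: [ 0 -1  0  0]
  T: [-1 -2 -1  0]
  L: [ 3  0  0  1]
RREF → pivots at {Q,B,f} ⇒ r = 3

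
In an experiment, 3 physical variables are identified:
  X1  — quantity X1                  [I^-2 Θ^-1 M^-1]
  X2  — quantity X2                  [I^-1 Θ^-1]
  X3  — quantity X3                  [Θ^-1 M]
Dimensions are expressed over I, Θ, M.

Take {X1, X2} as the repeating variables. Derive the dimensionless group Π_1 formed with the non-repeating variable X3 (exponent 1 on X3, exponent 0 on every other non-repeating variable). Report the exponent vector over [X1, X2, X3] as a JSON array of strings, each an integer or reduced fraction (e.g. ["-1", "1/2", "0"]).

Write exponents as rows I,Θ,M / cols X1,X2,X3:
  I: [-2 -1  0]
  Θ: [-1 -1 -1]
  M: [-1  0  1]
Row reduction gives pivot columns X1,X2; rank = 2
Pivot set = {X1,X2}, free = {X3}
RREF:
  r0: [   1    0   -1]
  r1: [   0    1    2]
  r2: [   0    0    0]
Fix exponent of X3 at 1; solve each RREF row for its pivot's exponent:
  r0: exp(X1) + (-1)·1 = 0 ⇒ exp(X1) = 1
  r1: exp(X2) + (2)·1 = 0 ⇒ exp(X2) = -2
Π_1 = X1 · X2^-2 · X3

["1", "-2", "1"]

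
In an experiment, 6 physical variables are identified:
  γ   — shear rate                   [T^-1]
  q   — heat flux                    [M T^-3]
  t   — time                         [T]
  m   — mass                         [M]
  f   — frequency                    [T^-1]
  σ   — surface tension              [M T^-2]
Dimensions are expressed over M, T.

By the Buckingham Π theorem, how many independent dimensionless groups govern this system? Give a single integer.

Write exponents as rows M,T / cols γ,q,t,m,f,σ:
  M: [ 0  1  0  1  0  1]
  T: [-1 -3  1  0 -1 -2]
Row reduction gives pivot columns γ,q; rank = 2
6 vars − rank 2 = 4 Π groups

4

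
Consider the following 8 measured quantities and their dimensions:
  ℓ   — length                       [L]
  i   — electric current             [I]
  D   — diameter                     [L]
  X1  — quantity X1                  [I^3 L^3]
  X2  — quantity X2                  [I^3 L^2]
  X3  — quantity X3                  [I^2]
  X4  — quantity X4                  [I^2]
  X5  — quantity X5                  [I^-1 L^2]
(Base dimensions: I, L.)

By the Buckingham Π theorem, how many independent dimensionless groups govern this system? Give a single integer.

6

Write exponents as rows I,L / cols ℓ,i,D,X1,X2,X3,X4,X5:
  I: [ 0  1  0  3  3  2  2 -1]
  L: [ 1  0  1  3  2  0  0  2]
Echelon form has 2 nonzero rows (pivots: ℓ,i)
n=8, r=2 ⇒ 6 dimensionless groups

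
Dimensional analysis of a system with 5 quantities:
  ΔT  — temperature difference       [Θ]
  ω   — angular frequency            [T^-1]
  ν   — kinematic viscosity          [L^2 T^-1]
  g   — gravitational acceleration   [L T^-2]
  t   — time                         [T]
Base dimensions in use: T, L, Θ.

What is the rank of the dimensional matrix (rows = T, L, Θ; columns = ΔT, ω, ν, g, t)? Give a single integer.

3

Exponent matrix [T,L,Θ] × [ΔT,ω,ν,g,t]:
  T: [ 0 -1 -1 -2  1]
  L: [ 0  0  2  1  0]
  Θ: [ 1  0  0  0  0]
Echelon form has 3 nonzero rows (pivots: ΔT,ω,ν)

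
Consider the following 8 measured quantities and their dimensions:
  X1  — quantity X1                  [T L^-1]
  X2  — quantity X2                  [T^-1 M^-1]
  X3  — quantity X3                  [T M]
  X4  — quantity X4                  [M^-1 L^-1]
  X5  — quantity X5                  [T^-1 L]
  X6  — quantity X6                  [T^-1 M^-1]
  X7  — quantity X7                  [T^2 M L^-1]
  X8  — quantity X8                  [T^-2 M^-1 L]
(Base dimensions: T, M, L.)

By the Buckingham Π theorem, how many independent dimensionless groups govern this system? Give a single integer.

6

Dimensional matrix (T×M×L by X1×X2×X3×X4×X5×X6×X7×X8):
  T: [ 1 -1  1  0 -1 -1  2 -2]
  M: [ 0 -1  1 -1  0 -1  1 -1]
  L: [-1  0  0 -1  1  0 -1  1]
Echelon form has 2 nonzero rows (pivots: X1,X2)
n=8, r=2 ⇒ 6 dimensionless groups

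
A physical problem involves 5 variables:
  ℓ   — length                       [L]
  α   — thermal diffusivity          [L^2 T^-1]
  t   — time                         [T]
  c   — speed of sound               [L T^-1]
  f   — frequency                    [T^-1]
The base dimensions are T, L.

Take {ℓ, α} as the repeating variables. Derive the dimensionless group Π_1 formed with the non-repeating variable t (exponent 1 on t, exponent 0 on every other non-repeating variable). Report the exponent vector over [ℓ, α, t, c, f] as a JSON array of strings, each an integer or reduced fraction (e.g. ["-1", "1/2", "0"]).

Dimensional matrix (T×L by ℓ×α×t×c×f):
  T: [ 0 -1  1 -1 -1]
  L: [ 1  2  0  1  0]
Echelon form has 2 nonzero rows (pivots: ℓ,α)
Pivot set = {ℓ,α}, free = {t,c,f}
RREF:
  r0: [   1    0    2   -1   -2]
  r1: [   0    1   -1    1    1]
Fix exponent of t at 1, c at 0, f at 0; solve each RREF row for its pivot's exponent:
  r0: exp(ℓ) + (2)·1 = 0 ⇒ exp(ℓ) = -2
  r1: exp(α) + (-1)·1 = 0 ⇒ exp(α) = 1
Π_1 = ℓ^-2 · α · t

["-2", "1", "1", "0", "0"]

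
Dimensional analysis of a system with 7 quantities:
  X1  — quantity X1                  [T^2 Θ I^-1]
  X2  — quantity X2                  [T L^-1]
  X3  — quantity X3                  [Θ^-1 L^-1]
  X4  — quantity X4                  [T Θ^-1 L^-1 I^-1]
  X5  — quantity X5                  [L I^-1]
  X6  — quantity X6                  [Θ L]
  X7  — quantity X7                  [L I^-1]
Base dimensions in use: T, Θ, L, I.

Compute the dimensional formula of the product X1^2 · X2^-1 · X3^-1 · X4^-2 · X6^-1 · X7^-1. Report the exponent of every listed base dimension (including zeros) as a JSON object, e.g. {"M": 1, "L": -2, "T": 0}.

Dimensional matrix (T×Θ×L×I by X1×X2×X3×X4×X5×X6×X7):
  T: [ 2  1  0  1  0  0  0]
  Θ: [ 1  0 -1 -1  0  1  0]
  L: [ 0 -1 -1 -1  1  1  1]
  I: [-1  0  0 -1 -1  0 -1]
  [T]: (2)·2+(-1)·1+(-1)·0+(-2)·1+(-1)·0+(-1)·0 = 1
  [Θ]: (2)·1+(-1)·0+(-1)·-1+(-2)·-1+(-1)·1+(-1)·0 = 4
  [L]: (2)·0+(-1)·-1+(-1)·-1+(-2)·-1+(-1)·1+(-1)·1 = 2
  [I]: (2)·-1+(-1)·0+(-1)·0+(-2)·-1+(-1)·0+(-1)·-1 = 1
⇒ T Θ^4 L^2 I

{"T": 1, "Θ": 4, "L": 2, "I": 1}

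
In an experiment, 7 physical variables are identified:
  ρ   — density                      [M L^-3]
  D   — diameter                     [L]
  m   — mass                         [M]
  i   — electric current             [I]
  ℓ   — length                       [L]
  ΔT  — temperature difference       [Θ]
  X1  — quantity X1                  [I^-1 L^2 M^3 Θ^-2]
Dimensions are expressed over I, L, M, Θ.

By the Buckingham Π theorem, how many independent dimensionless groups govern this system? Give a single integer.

3

Write exponents as rows I,L,M,Θ / cols ρ,D,m,i,ℓ,ΔT,X1:
  I: [ 0  0  0  1  0  0 -1]
  L: [-3  1  0  0  1  0  2]
  M: [ 1  0  1  0  0  0  3]
  Θ: [ 0  0  0  0  0  1 -2]
Echelon form has 4 nonzero rows (pivots: ρ,D,i,ΔT)
7 vars − rank 4 = 3 Π groups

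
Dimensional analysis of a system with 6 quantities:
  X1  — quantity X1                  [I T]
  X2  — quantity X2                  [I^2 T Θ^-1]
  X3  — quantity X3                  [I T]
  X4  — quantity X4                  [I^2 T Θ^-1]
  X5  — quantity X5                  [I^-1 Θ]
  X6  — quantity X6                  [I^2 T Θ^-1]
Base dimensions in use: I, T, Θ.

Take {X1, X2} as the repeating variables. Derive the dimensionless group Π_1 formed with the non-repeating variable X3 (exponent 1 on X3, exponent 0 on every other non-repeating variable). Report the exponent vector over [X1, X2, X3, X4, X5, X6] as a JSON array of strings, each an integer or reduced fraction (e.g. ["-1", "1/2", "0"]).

["-1", "0", "1", "0", "0", "0"]

Write exponents as rows I,T,Θ / cols X1,X2,X3,X4,X5,X6:
  I: [ 1  2  1  2 -1  2]
  T: [ 1  1  1  1  0  1]
  Θ: [ 0 -1  0 -1  1 -1]
Echelon form has 2 nonzero rows (pivots: X1,X2)
Repeat: X1,X2; free: X3,X4,X5,X6
RREF:
  r0: [   1    0    1    0    1    0]
  r1: [   0    1    0    1   -1    1]
  r2: [   0    0    0    0    0    0]
Fix exponent of X3 at 1, X4 at 0, X5 at 0, X6 at 0; solve each RREF row for its pivot's exponent:
  r0: exp(X1) + (1)·1 = 0 ⇒ exp(X1) = -1
  r1: exp(X2) + (0)·1 = 0 ⇒ exp(X2) = 0
Π_1 = X1^-1 · X3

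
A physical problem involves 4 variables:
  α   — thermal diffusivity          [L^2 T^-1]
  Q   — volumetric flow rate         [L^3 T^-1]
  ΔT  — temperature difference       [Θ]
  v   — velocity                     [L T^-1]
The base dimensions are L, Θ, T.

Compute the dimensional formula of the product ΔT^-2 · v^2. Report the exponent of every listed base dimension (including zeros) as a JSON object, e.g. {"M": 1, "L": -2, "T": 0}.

{"L": 2, "Θ": -2, "T": -2}

Dimensional matrix (L×Θ×T by α×Q×ΔT×v):
  L: [ 2  3  0  1]
  Θ: [ 0  0  1  0]
  T: [-1 -1  0 -1]
  [L]: (-2)·0+(2)·1 = 2
  [Θ]: (-2)·1+(2)·0 = -2
  [T]: (-2)·0+(2)·-1 = -2
⇒ L^2 Θ^-2 T^-2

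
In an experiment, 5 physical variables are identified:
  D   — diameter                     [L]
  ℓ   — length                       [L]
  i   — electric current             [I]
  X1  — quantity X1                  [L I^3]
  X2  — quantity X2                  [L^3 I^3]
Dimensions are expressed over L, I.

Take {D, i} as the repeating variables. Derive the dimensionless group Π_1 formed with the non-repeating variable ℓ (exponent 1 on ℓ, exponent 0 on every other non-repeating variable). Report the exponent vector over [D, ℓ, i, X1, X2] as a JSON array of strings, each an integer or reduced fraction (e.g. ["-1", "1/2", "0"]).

Dimensional matrix (L×I by D×ℓ×i×X1×X2):
  L: [ 1  1  0  1  3]
  I: [ 0  0  1  3  3]
Row reduction gives pivot columns D,i; rank = 2
Pivot set = {D,i}, free = {ℓ,X1,X2}
RREF:
  r0: [   1    1    0    1    3]
  r1: [   0    0    1    3    3]
Fix exponent of ℓ at 1, X1 at 0, X2 at 0; solve each RREF row for its pivot's exponent:
  r0: exp(D) + (1)·1 = 0 ⇒ exp(D) = -1
  r1: exp(i) + (0)·1 = 0 ⇒ exp(i) = 0
Π_1 = D^-1 · ℓ

["-1", "1", "0", "0", "0"]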